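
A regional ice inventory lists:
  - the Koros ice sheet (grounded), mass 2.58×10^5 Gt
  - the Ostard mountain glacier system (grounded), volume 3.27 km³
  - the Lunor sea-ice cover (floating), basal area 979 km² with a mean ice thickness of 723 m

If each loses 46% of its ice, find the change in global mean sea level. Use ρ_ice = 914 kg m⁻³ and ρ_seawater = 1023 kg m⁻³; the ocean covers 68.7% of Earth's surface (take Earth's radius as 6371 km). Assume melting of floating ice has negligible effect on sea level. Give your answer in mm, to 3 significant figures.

≈ 331 mm

Koros: 0.46 × 2.58×10^5 Gt = 1.187×10^17 kg; dividing by ρ_w = 1023 kg m⁻³ gives 1.160×10^14 m³ of water.
Ostard: 0.46 × 3.27 km³ × (914/1023) = 1.344 km³ of water.
The Lunor sea-ice cover is floating and already displaces its own weight of water, so its melt adds essentially nothing to sea level.
Total added water ≈ 1.160×10^14 m³ over 3.50×10^14 m² → Δh = 0.331 m = 331 mm.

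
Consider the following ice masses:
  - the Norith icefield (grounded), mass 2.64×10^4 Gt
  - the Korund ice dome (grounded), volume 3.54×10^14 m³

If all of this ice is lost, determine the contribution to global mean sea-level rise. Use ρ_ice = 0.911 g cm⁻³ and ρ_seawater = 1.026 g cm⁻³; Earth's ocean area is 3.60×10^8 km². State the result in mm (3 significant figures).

≈ 945 mm

Norith: 2.64×10^4 Gt = 2.640×10^16 kg; dividing by ρ_w = 1.026 g cm⁻³ = 1026 kg m⁻³ gives 2.573×10^13 m³ of water.
Korund: 3.54×10^14 m³ × (911/1026) = 3.143×10^14 m³ of water.
Total added water ≈ 3.401×10^14 m³ over 3.60×10^14 m² → Δh = 0.945 m = 945 mm.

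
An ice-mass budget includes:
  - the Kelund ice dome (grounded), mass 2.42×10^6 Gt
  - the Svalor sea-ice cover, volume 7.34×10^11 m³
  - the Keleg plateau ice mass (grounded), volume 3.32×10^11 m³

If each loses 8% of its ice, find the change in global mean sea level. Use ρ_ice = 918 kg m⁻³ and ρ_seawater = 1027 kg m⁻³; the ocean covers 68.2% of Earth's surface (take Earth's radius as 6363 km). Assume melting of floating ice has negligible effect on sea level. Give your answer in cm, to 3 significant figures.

≈ 54.3 cm

Kelund: 0.08 × 2.42×10^6 Gt = 1.936×10^17 kg; dividing by ρ_w = 1027 kg m⁻³ gives 1.885×10^14 m³ of water.
The Svalor sea-ice cover is floating and already displaces its own weight of water, so its melt adds essentially nothing to sea level.
Keleg: 0.08 × 3.32×10^11 m³ × (918/1027) = 2.374×10^10 m³ of water.
Total added water ≈ 1.885×10^14 m³ over 3.47×10^14 m² → Δh = 0.543 m = 54.3 cm.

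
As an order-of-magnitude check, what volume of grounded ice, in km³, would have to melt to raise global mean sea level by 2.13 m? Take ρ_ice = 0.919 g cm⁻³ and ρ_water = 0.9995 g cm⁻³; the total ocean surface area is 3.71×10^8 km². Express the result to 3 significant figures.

Required water volume = Δh × A = 2.13 m × 3.71×10^14 m² = 7.902×10^14 m³ = 7.902×10^5 km³.
Ice volume = water volume × ρ_w/ρ_ice = 7.902×10^5 × 999.5/919 = 8.59×10^5 km³.

≈ 8.59×10^5 km³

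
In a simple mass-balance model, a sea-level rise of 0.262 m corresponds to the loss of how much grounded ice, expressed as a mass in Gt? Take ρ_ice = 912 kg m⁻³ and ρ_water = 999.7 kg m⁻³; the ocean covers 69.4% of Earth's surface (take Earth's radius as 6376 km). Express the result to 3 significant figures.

Required water volume = Δh × A = 0.262 m × 3.55×10^14 m² = 9.289×10^13 m³.
ρ_w = 999.7 kg m⁻³, so the mass of water = 9.289×10^13 m³ × 999.7 kg m⁻³ = 9.286×10^16 kg = 9.29×10^4 Gt (and the same mass of ice, by conservation).

≈ 9.29×10^4 Gt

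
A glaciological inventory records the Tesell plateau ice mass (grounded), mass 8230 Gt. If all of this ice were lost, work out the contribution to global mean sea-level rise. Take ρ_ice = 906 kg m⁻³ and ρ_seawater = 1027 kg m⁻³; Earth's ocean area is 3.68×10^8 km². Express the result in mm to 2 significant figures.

Tesell: 8230 Gt = 8.230×10^15 kg; dividing by ρ_w = 1027 kg m⁻³ gives 8.014×10^12 m³ of water.
Spread over 3.68×10^14 m² of ocean, Δh = 8.014×10^12 / 3.68×10^14 = 0.0218 m = 22 mm.

≈ 22 mm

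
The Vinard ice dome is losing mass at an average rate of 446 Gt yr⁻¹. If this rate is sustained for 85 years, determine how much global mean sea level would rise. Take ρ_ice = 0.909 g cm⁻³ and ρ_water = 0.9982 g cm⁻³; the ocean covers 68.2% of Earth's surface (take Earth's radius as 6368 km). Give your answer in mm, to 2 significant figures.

Total mass lost = 446 Gt/yr × 85 yr = 3.791×10^4 Gt = 3.791×10^16 kg.
ρ_w = 0.9982 g cm⁻³ = 998.2 kg m⁻³, so water volume = 3.791×10^16 / 998.2 = 3.798×10^13 m³.
Δh = 3.798×10^13 / 3.48×10^14 = 0.109 m = 110 mm.

≈ 110 mm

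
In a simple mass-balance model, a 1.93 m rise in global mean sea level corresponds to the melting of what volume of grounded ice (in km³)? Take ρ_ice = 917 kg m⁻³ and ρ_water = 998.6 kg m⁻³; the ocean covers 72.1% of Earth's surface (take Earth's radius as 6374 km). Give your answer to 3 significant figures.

≈ 7.74×10^5 km³

Required water volume = Δh × A = 1.93 m × 3.68×10^14 m² = 7.104×10^14 m³ = 7.104×10^5 km³.
Ice volume = water volume × ρ_w/ρ_ice = 7.104×10^5 × 998.6/917 = 7.74×10^5 km³.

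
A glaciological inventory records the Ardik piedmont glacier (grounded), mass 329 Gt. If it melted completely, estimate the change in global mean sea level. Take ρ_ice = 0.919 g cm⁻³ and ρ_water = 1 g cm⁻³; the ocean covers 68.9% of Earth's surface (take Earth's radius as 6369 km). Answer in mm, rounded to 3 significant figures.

≈ 0.937 mm

Ardik: 329 Gt = 3.290×10^14 kg; dividing by ρ_w = 1 g cm⁻³ = 1000 kg m⁻³ gives 3.290×10^11 m³ of water.
Spread over 3.51×10^14 m² of ocean, Δh = 3.290×10^11 / 3.51×10^14 = 9.37×10^-4 m = 0.937 mm.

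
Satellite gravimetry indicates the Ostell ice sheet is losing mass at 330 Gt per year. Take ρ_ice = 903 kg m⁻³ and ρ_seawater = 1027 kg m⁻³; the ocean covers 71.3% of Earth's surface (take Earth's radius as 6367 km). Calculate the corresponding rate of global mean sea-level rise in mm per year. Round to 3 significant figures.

≈ 0.885 mm/yr

ρ_w = 1027 kg m⁻³. Annual water volume added = 330 Gt / ρ_w = 3.300×10^14 kg / 1027 kg m⁻³ = 3.213×10^11 m³.
Δh per year = 3.213×10^11 / 3.63×10^14 = 8.85×10^-4 m = 0.885 mm.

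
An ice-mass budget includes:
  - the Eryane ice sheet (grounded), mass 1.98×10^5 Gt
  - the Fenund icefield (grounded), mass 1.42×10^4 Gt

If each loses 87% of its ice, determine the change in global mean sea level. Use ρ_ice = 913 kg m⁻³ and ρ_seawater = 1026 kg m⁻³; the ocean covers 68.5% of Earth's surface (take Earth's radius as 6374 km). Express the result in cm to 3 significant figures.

≈ 51.5 cm

Eryane: 0.87 × 1.98×10^5 Gt = 1.723×10^17 kg; dividing by ρ_w = 1026 kg m⁻³ gives 1.679×10^14 m³ of water.
Fenund: 0.87 × 1.42×10^4 Gt = 1.235×10^16 kg; dividing by ρ_w = 1026 kg m⁻³ gives 1.204×10^13 m³ of water.
Total added water ≈ 1.799×10^14 m³ over 3.50×10^14 m² → Δh = 0.515 m = 51.5 cm.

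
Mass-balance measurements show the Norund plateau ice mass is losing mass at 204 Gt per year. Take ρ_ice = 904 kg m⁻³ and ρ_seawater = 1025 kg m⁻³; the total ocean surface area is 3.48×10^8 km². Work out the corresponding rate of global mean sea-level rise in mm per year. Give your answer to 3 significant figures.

ρ_w = 1025 kg m⁻³. Annual water volume added = 204 Gt / ρ_w = 2.040×10^14 kg / 1025 kg m⁻³ = 1.990×10^11 m³.
Δh per year = 1.990×10^11 / 3.48×10^14 = 5.72×10^-4 m = 0.572 mm.

≈ 0.572 mm/yr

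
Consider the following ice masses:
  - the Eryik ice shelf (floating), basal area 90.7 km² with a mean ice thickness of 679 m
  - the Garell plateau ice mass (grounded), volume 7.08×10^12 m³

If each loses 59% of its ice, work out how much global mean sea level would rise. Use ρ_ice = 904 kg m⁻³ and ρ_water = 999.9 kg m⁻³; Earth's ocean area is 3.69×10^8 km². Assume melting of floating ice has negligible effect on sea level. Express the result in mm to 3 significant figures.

≈ 10.2 mm

The Eryik ice shelf is floating and already displaces its own weight of water, so its melt adds essentially nothing to sea level.
Garell: 0.59 × 7.08×10^12 m³ × (904/999.9) = 3.777×10^12 m³ of water.
Total added water ≈ 3.777×10^12 m³ over 3.69×10^14 m² → Δh = 0.0102 m = 10.2 mm.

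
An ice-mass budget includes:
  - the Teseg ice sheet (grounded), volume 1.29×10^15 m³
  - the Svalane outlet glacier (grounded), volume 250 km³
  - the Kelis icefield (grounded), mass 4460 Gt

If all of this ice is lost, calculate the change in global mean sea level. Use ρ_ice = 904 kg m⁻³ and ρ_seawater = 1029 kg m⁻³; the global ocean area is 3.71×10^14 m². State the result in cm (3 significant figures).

≈ 307 cm

Teseg: 1.29×10^15 m³ × (904/1029) = 1.133×10^15 m³ of water.
Svalane: 250 km³ × (904/1029) = 219.6 km³ of water.
Kelis: 4460 Gt = 4.460×10^15 kg; dividing by ρ_w = 1029 kg m⁻³ gives 4.334×10^12 m³ of water.
Total added water ≈ 1.138×10^15 m³ over 3.71×10^14 m² → Δh = 3.07 m = 307 cm.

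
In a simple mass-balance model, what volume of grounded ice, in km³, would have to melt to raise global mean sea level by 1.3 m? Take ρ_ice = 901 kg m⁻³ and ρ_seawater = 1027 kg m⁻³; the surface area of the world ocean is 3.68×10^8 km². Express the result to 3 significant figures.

≈ 5.45×10^5 km³

Required water volume = Δh × A = 1.3 m × 3.68×10^14 m² = 4.784×10^14 m³ = 4.784×10^5 km³.
Ice volume = water volume × ρ_w/ρ_ice = 4.784×10^5 × 1027/901 = 5.45×10^5 km³.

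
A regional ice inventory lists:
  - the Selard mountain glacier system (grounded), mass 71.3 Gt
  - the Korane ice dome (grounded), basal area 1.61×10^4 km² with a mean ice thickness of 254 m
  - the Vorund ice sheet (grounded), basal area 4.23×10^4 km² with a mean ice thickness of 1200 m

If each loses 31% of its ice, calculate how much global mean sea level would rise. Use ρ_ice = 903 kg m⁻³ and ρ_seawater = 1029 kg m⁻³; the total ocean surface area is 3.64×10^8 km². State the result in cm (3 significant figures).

≈ 4.11 cm

Selard: 0.31 × 71.3 Gt = 2.210×10^13 kg; dividing by ρ_w = 1029 kg m⁻³ gives 2.148×10^10 m³ of water.
Korane: ice volume = 1.61×10^4 km² × 254 m = 4089 km³; 0.31 × 4089 × (903/1029) = 1112 km³ of water.
Vorund: ice volume = 4.23×10^4 km² × 1200 m = 5.076×10^4 km³; 0.31 × 5.076×10^4 × (903/1029) = 1.381×10^4 km³ of water.
Total added water ≈ 1.494×10^13 m³ over 3.64×10^14 m² → Δh = 0.0411 m = 4.11 cm.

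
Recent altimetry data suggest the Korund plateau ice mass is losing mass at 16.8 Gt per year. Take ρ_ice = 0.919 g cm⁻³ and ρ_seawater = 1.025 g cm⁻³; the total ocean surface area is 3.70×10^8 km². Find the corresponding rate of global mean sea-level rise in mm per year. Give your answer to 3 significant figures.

≈ 0.0443 mm/yr

ρ_w = 1.025 g cm⁻³ = 1025 kg m⁻³. Annual water volume added = 16.8 Gt / ρ_w = 1.680×10^13 kg / 1025 kg m⁻³ = 1.639×10^10 m³.
Δh per year = 1.639×10^10 / 3.70×10^14 = 4.43×10^-5 m = 0.0443 mm.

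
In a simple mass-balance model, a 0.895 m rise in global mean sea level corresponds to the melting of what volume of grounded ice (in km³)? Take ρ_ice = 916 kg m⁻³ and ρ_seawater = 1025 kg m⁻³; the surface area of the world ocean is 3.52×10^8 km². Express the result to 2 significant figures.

≈ 3.5×10^5 km³

Required water volume = Δh × A = 0.895 m × 3.52×10^14 m² = 3.150×10^14 m³ = 3.150×10^5 km³.
Ice volume = water volume × ρ_w/ρ_ice = 3.150×10^5 × 1025/916 = 3.5×10^5 km³.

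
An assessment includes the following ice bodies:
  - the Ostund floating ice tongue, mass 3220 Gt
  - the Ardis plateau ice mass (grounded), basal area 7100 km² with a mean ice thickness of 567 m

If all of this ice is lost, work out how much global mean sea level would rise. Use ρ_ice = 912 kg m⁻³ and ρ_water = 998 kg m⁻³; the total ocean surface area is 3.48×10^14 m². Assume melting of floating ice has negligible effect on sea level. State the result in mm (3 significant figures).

The Ostund floating ice tongue is floating and already displaces its own weight of water, so its melt adds essentially nothing to sea level.
Ardis: ice volume = 7100 km² × 567 m = 4026 km³; 4026 × (912/998) = 3679 km³ of water.
Total added water ≈ 3.679×10^12 m³ over 3.48×10^14 m² → Δh = 0.0106 m = 10.6 mm.

≈ 10.6 mm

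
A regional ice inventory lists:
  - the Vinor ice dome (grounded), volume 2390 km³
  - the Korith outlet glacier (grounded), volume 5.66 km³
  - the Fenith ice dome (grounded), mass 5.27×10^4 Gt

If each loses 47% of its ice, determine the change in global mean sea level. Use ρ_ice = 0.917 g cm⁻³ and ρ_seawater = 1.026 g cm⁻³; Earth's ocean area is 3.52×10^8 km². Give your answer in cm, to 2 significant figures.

≈ 7.1 cm

Vinor: 0.47 × 2390 km³ × (917/1026) = 1004 km³ of water.
Korith: 0.47 × 5.66 km³ × (917/1026) = 2.378 km³ of water.
Fenith: 0.47 × 5.27×10^4 Gt = 2.477×10^16 kg; dividing by ρ_w = 1.026 g cm⁻³ = 1026 kg m⁻³ gives 2.414×10^13 m³ of water.
Total added water ≈ 2.515×10^13 m³ over 3.52×10^14 m² → Δh = 0.0714 m = 7.1 cm.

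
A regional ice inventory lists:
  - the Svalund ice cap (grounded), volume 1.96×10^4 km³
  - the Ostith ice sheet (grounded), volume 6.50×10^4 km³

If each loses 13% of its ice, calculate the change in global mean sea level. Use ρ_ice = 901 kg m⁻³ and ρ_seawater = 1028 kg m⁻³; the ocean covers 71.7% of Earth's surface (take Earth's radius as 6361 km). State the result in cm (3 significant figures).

≈ 2.64 cm

Svalund: 0.13 × 1.96×10^4 km³ × (901/1028) = 2233 km³ of water.
Ostith: 0.13 × 6.50×10^4 km³ × (901/1028) = 7406 km³ of water.
Total added water ≈ 9.639×10^12 m³ over 3.65×10^14 m² → Δh = 0.0264 m = 2.64 cm.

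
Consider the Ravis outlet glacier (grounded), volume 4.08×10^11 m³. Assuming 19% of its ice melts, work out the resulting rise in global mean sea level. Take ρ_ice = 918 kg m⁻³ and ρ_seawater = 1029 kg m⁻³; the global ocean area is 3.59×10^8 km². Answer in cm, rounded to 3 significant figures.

≈ 0.0193 cm

Ravis: 0.19 × 4.08×10^11 m³ × (918/1029) = 6.916×10^10 m³ of water.
Spread over 3.59×10^14 m² of ocean, Δh = 6.916×10^10 / 3.59×10^14 = 1.93×10^-4 m = 0.0193 cm.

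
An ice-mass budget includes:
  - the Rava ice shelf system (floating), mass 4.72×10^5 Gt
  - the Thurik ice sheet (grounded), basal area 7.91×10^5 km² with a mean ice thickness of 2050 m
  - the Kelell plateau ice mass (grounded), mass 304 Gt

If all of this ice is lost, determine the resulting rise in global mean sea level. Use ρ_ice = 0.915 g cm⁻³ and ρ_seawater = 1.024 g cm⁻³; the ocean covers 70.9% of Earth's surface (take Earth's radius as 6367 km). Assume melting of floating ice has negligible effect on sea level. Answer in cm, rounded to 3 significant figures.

The Rava ice shelf system is floating and already displaces its own weight of water, so its melt adds essentially nothing to sea level.
Thurik: ice volume = 7.91×10^5 km² × 2050 m = 1.622×10^6 km³; 1.622×10^6 × (915/1024) = 1.449×10^6 km³ of water.
Kelell: 304 Gt = 3.040×10^14 kg; dividing by ρ_w = 1.024 g cm⁻³ = 1024 kg m⁻³ gives 2.969×10^11 m³ of water.
Total added water ≈ 1.449×10^15 m³ over 3.61×10^14 m² → Δh = 4.01 m = 401 cm.

≈ 401 cm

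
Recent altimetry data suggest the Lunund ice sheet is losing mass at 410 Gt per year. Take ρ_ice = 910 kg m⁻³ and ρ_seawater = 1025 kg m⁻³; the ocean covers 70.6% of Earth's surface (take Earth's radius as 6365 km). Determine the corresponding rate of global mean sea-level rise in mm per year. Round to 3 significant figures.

ρ_w = 1025 kg m⁻³. Annual water volume added = 410 Gt / ρ_w = 4.100×10^14 kg / 1025 kg m⁻³ = 4.000×10^11 m³.
Δh per year = 4.000×10^11 / 3.59×10^14 = 1.11×10^-3 m = 1.11 mm.

≈ 1.11 mm/yr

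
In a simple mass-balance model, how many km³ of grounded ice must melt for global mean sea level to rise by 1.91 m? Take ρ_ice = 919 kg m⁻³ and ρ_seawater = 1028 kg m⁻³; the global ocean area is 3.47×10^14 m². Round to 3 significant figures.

Required water volume = Δh × A = 1.91 m × 3.47×10^14 m² = 6.628×10^14 m³ = 6.628×10^5 km³.
Ice volume = water volume × ρ_w/ρ_ice = 6.628×10^5 × 1028/919 = 7.41×10^5 km³.

≈ 7.41×10^5 km³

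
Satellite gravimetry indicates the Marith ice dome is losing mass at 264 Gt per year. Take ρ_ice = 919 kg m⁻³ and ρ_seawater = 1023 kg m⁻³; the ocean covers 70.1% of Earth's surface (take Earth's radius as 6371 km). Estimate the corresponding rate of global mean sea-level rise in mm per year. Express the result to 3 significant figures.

ρ_w = 1023 kg m⁻³. Annual water volume added = 264 Gt / ρ_w = 2.640×10^14 kg / 1023 kg m⁻³ = 2.581×10^11 m³.
Δh per year = 2.581×10^11 / 3.58×10^14 = 7.22×10^-4 m = 0.722 mm.

≈ 0.722 mm/yr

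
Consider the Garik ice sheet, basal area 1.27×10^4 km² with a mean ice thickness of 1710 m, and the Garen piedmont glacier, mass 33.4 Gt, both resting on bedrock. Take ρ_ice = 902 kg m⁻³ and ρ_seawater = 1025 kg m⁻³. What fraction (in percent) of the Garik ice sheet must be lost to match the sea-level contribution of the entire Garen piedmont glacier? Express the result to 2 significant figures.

≈ 0.17 %

Equal sea-level rise means equal mass of meltwater, i.e. equal mass of ice lost.
Ice mass of Garen: 3.340×10^13 kg; ice mass of Garik: 1.959×10^16 kg.
Fraction required = 3.340×10^13 / 1.959×10^16 = 1.71×10^-3 → 0.17 %.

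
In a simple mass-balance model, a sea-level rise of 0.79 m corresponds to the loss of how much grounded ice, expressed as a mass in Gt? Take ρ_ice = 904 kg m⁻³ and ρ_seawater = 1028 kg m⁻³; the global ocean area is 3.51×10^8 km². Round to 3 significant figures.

≈ 2.85×10^5 Gt

Required water volume = Δh × A = 0.79 m × 3.51×10^14 m² = 2.773×10^14 m³.
ρ_w = 1028 kg m⁻³, so the mass of water = 2.773×10^14 m³ × 1028 kg m⁻³ = 2.851×10^17 kg = 2.85×10^5 Gt (and the same mass of ice, by conservation).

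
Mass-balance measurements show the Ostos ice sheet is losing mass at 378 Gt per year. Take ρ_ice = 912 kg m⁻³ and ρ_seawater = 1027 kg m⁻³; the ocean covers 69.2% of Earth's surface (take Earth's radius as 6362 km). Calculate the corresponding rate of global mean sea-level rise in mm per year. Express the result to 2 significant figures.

ρ_w = 1027 kg m⁻³. Annual water volume added = 378 Gt / ρ_w = 3.780×10^14 kg / 1027 kg m⁻³ = 3.681×10^11 m³.
Δh per year = 3.681×10^11 / 3.52×10^14 = 1.05×10^-3 m = 1.0 mm.

≈ 1.0 mm/yr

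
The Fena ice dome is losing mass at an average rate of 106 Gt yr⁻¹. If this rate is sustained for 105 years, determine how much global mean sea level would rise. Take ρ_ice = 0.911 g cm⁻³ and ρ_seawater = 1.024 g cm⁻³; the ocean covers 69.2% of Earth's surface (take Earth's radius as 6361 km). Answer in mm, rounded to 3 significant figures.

≈ 30.9 mm

Total mass lost = 106 Gt/yr × 105 yr = 1.113×10^4 Gt = 1.113×10^16 kg.
ρ_w = 1.024 g cm⁻³ = 1024 kg m⁻³, so water volume = 1.113×10^16 / 1024 = 1.087×10^13 m³.
Δh = 1.087×10^13 / 3.52×10^14 = 0.0309 m = 30.9 mm.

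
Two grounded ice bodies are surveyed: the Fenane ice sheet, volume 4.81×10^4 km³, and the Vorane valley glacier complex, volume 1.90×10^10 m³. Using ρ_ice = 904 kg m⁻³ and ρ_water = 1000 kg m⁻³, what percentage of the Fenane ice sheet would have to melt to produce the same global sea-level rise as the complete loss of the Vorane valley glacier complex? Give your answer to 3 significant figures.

≈ 0.0395 %

Equal sea-level rise means equal mass of meltwater, i.e. equal mass of ice lost.
Ice mass of Vorane: 1.718×10^13 kg; ice mass of Fenane: 4.348×10^16 kg.
Fraction required = 1.718×10^13 / 4.348×10^16 = 3.95×10^-4 → 0.0395 %.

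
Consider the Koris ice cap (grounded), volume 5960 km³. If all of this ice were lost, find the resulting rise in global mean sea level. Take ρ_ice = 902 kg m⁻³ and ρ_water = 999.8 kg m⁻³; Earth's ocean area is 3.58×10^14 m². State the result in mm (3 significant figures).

≈ 15.0 mm

Koris: 5960 km³ × (902/999.8) = 5377 km³ of water.
Spread over 3.58×10^14 m² of ocean, Δh = 5.377×10^12 / 3.58×10^14 = 0.0150 m = 15.0 mm.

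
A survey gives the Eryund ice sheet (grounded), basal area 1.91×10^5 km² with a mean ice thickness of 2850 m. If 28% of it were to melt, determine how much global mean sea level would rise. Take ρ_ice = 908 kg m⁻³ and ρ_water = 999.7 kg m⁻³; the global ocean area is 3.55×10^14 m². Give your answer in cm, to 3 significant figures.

≈ 39.0 cm

Eryund: ice volume = 1.91×10^5 km² × 2850 m = 5.444×10^5 km³; 0.28 × 5.444×10^5 × (908/999.7) = 1.384×10^5 km³ of water.
Spread over 3.55×10^14 m² of ocean, Δh = 1.384×10^14 / 3.55×10^14 = 0.390 m = 39.0 cm.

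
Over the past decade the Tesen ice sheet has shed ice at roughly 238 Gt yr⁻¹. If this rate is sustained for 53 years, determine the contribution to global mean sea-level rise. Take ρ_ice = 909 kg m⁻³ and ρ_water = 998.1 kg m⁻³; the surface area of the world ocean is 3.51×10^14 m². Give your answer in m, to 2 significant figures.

≈ 0.036 m

Total mass lost = 238 Gt/yr × 53 yr = 1.261×10^4 Gt = 1.261×10^16 kg.
ρ_w = 998.1 kg m⁻³, so water volume = 1.261×10^16 / 998.1 = 1.264×10^13 m³.
Δh = 1.264×10^13 / 3.51×10^14 = 0.0360 m.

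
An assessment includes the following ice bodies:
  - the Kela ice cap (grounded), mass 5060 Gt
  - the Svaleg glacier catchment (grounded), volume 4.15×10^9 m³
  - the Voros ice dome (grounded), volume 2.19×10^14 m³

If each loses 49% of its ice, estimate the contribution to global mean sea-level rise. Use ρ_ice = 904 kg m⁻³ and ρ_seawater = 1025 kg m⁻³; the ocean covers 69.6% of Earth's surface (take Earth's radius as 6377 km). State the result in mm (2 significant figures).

Kela: 0.49 × 5060 Gt = 2.479×10^15 kg; dividing by ρ_w = 1025 kg m⁻³ gives 2.419×10^12 m³ of water.
Svaleg: 0.49 × 4.15×10^9 m³ × (904/1025) = 1.793×10^9 m³ of water.
Voros: 0.49 × 2.19×10^14 m³ × (904/1025) = 9.464×10^13 m³ of water.
Total added water ≈ 9.706×10^13 m³ over 3.56×10^14 m² → Δh = 0.273 m = 270 mm.

≈ 270 mm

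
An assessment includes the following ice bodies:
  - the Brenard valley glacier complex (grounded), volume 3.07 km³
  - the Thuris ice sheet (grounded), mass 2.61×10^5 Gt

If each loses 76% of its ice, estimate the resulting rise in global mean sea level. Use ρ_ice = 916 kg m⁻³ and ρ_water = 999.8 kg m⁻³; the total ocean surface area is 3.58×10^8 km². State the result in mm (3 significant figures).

Brenard: 0.76 × 3.07 km³ × (916/999.8) = 2.138 km³ of water.
Thuris: 0.76 × 2.61×10^5 Gt = 1.984×10^17 kg; dividing by ρ_w = 999.8 kg m⁻³ gives 1.984×10^14 m³ of water.
Total added water ≈ 1.984×10^14 m³ over 3.58×10^14 m² → Δh = 0.554 m = 554 mm.

≈ 554 mm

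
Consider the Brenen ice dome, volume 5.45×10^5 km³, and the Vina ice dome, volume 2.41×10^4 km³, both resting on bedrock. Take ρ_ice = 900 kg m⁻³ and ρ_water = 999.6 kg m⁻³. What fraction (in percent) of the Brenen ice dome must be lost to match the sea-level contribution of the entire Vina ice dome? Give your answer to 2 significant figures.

≈ 4.4 %

Equal sea-level rise means equal mass of meltwater, i.e. equal mass of ice lost.
Ice mass of Vina: 2.169×10^16 kg; ice mass of Brenen: 4.905×10^17 kg.
Fraction required = 2.169×10^16 / 4.905×10^17 = 0.0442 → 4.4 %.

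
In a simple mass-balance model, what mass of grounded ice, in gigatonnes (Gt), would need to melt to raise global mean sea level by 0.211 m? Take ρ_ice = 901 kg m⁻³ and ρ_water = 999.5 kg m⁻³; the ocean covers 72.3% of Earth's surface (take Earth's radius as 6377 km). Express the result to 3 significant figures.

Required water volume = Δh × A = 0.211 m × 3.69×10^14 m² = 7.796×10^13 m³.
ρ_w = 999.5 kg m⁻³, so the mass of water = 7.796×10^13 m³ × 999.5 kg m⁻³ = 7.792×10^16 kg = 7.79×10^4 Gt (and the same mass of ice, by conservation).

≈ 7.79×10^4 Gt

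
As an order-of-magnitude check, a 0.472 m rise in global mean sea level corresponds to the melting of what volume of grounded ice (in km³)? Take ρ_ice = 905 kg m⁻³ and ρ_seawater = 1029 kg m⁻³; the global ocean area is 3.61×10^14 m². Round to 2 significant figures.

Required water volume = Δh × A = 0.472 m × 3.61×10^14 m² = 1.704×10^14 m³ = 1.704×10^5 km³.
Ice volume = water volume × ρ_w/ρ_ice = 1.704×10^5 × 1029/905 = 1.9×10^5 km³.

≈ 1.9×10^5 km³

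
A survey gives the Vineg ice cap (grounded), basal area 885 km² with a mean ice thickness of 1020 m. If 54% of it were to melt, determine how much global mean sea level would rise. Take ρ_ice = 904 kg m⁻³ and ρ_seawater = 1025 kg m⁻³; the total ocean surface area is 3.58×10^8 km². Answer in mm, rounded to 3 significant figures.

≈ 1.20 mm

Vineg: ice volume = 885 km² × 1020 m = 902.7 km³; 0.54 × 902.7 × (904/1025) = 429.9 km³ of water.
Spread over 3.58×10^14 m² of ocean, Δh = 4.299×10^11 / 3.58×10^14 = 1.20×10^-3 m = 1.20 mm.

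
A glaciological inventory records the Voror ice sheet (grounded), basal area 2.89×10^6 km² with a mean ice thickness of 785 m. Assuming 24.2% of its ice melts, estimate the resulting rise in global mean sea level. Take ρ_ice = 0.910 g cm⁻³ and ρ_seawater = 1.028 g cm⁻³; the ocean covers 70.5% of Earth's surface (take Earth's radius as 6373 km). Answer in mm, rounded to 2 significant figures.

≈ 1400 mm

Voror: ice volume = 2.89×10^6 km² × 785 m = 2.269×10^6 km³; 0.242 × 2.269×10^6 × (910/1028) = 4.860×10^5 km³ of water.
Spread over 3.60×10^14 m² of ocean, Δh = 4.860×10^14 / 3.60×10^14 = 1.35 m = 1400 mm.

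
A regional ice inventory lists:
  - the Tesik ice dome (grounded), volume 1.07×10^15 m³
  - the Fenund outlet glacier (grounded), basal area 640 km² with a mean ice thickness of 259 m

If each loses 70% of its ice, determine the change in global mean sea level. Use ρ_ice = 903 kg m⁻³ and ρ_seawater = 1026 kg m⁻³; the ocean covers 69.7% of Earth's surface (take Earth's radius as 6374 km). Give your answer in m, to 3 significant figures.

Tesik: 0.7 × 1.07×10^15 m³ × (903/1026) = 6.592×10^14 m³ of water.
Fenund: ice volume = 640 km² × 259 m = 165.8 km³; 0.7 × 165.8 × (903/1026) = 102.1 km³ of water.
Total added water ≈ 6.593×10^14 m³ over 3.56×10^14 m² → Δh = 1.85 m.

≈ 1.85 m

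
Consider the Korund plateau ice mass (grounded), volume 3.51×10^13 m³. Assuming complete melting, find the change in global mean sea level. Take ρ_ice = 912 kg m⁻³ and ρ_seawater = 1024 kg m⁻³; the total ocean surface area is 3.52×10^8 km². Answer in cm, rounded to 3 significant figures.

Korund: 3.51×10^13 m³ × (912/1024) = 3.126×10^13 m³ of water.
Spread over 3.52×10^14 m² of ocean, Δh = 3.126×10^13 / 3.52×10^14 = 0.0888 m = 8.88 cm.

≈ 8.88 cm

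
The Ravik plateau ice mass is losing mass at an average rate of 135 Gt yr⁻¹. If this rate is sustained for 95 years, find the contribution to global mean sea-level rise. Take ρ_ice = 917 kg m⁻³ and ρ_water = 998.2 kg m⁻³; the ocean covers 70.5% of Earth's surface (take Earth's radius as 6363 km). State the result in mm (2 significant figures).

Total mass lost = 135 Gt/yr × 95 yr = 1.282×10^4 Gt = 1.282×10^16 kg.
ρ_w = 998.2 kg m⁻³, so water volume = 1.282×10^16 / 998.2 = 1.285×10^13 m³.
Δh = 1.285×10^13 / 3.59×10^14 = 0.0358 m = 36 mm.

≈ 36 mm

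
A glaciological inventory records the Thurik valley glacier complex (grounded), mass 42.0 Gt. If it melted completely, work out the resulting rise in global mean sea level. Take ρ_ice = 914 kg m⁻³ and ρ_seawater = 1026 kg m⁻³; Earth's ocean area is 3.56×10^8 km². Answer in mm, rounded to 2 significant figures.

Thurik: 42.0 Gt = 4.200×10^13 kg; dividing by ρ_w = 1026 kg m⁻³ gives 4.094×10^10 m³ of water.
Spread over 3.56×10^14 m² of ocean, Δh = 4.094×10^10 / 3.56×10^14 = 1.15×10^-4 m = 0.11 mm.

≈ 0.11 mm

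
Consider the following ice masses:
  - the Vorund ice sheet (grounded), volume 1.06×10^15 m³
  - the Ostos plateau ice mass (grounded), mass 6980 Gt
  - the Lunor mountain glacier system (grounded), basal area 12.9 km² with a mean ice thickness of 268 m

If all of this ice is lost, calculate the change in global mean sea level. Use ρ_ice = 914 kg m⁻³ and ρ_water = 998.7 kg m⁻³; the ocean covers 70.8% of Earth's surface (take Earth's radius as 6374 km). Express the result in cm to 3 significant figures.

Vorund: 1.06×10^15 m³ × (914/998.7) = 9.701×10^14 m³ of water.
Ostos: 6980 Gt = 6.980×10^15 kg; dividing by ρ_w = 998.7 kg m⁻³ gives 6.989×10^12 m³ of water.
Lunor: ice volume = 12.9 km² × 268 m = 3.457 km³; 3.457 × (914/998.7) = 3.164 km³ of water.
Total added water ≈ 9.771×10^14 m³ over 3.61×10^14 m² → Δh = 2.70 m = 270 cm.

≈ 270 cm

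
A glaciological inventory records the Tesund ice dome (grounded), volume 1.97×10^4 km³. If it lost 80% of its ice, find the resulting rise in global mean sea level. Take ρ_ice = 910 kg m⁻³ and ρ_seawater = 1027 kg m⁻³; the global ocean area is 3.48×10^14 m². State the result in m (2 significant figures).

≈ 0.040 m

Tesund: 0.8 × 1.97×10^4 km³ × (910/1027) = 1.396×10^4 km³ of water.
Spread over 3.48×10^14 m² of ocean, Δh = 1.396×10^13 / 3.48×10^14 = 0.0401 m.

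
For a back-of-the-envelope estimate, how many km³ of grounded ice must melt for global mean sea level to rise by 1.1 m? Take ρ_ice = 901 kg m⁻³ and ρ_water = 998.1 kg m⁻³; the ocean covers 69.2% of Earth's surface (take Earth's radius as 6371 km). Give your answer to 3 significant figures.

≈ 4.30×10^5 km³

Required water volume = Δh × A = 1.1 m × 3.53×10^14 m² = 3.883×10^14 m³ = 3.883×10^5 km³.
Ice volume = water volume × ρ_w/ρ_ice = 3.883×10^5 × 998.1/901 = 4.30×10^5 km³.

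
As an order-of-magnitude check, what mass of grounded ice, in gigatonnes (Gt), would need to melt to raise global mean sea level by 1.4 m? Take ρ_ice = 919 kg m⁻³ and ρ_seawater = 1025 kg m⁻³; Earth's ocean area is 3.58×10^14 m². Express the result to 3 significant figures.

Required water volume = Δh × A = 1.4 m × 3.58×10^14 m² = 5.012×10^14 m³.
ρ_w = 1025 kg m⁻³, so the mass of water = 5.012×10^14 m³ × 1025 kg m⁻³ = 5.137×10^17 kg = 5.14×10^5 Gt (and the same mass of ice, by conservation).

≈ 5.14×10^5 Gt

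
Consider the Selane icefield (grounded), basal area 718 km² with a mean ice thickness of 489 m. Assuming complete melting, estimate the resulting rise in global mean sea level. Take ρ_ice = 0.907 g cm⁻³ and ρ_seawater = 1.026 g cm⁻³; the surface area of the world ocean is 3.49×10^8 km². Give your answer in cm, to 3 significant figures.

≈ 0.0889 cm

Selane: ice volume = 718 km² × 489 m = 351.1 km³; 351.1 × (907/1026) = 310.4 km³ of water.
Spread over 3.49×10^14 m² of ocean, Δh = 3.104×10^11 / 3.49×10^14 = 8.89×10^-4 m = 0.0889 cm.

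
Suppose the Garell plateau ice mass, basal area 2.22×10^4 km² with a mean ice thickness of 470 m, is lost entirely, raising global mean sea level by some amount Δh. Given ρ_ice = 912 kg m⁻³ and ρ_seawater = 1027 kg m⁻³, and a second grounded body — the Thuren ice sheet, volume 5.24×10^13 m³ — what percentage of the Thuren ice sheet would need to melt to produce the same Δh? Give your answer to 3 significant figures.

≈ 19.9 %

Equal sea-level rise means equal mass of meltwater, i.e. equal mass of ice lost.
Ice mass of Garell: 9.516×10^15 kg; ice mass of Thuren: 4.779×10^16 kg.
Fraction required = 9.516×10^15 / 4.779×10^16 = 0.199 → 19.9 %.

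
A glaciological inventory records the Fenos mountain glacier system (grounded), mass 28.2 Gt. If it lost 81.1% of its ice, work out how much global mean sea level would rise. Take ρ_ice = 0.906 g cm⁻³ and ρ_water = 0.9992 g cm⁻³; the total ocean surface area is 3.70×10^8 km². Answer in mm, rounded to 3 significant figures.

≈ 0.0619 mm

Fenos: 0.811 × 28.2 Gt = 2.287×10^13 kg; dividing by ρ_w = 0.9992 g cm⁻³ = 999.2 kg m⁻³ gives 2.289×10^10 m³ of water.
Spread over 3.70×10^14 m² of ocean, Δh = 2.289×10^10 / 3.70×10^14 = 6.19×10^-5 m = 0.0619 mm.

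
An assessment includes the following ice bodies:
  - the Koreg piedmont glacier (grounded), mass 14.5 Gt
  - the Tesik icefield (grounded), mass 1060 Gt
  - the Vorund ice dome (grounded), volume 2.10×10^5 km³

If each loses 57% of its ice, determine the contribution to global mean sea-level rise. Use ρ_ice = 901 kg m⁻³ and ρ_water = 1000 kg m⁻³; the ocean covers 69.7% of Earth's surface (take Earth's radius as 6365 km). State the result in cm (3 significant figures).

≈ 30.6 cm

Koreg: 0.57 × 14.5 Gt = 8.265×10^12 kg; dividing by ρ_w = 1000 kg m⁻³ gives 8.265×10^9 m³ of water.
Tesik: 0.57 × 1060 Gt = 6.042×10^14 kg; dividing by ρ_w = 1000 kg m⁻³ gives 6.042×10^11 m³ of water.
Vorund: 0.57 × 2.10×10^5 km³ × (901/1000) = 1.078×10^5 km³ of water.
Total added water ≈ 1.085×10^14 m³ over 3.55×10^14 m² → Δh = 0.306 m = 30.6 cm.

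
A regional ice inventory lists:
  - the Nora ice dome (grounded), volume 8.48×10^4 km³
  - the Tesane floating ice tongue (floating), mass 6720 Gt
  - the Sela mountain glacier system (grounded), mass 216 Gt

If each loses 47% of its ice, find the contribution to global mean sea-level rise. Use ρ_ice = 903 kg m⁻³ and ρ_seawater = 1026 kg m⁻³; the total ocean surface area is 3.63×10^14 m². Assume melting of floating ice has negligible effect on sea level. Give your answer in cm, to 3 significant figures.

≈ 9.69 cm

Nora: 0.47 × 8.48×10^4 km³ × (903/1026) = 3.508×10^4 km³ of water.
The Tesane floating ice tongue is floating and already displaces its own weight of water, so its melt adds essentially nothing to sea level.
Sela: 0.47 × 216 Gt = 1.015×10^14 kg; dividing by ρ_w = 1026 kg m⁻³ gives 9.895×10^10 m³ of water.
Total added water ≈ 3.518×10^13 m³ over 3.63×10^14 m² → Δh = 0.0969 m = 9.69 cm.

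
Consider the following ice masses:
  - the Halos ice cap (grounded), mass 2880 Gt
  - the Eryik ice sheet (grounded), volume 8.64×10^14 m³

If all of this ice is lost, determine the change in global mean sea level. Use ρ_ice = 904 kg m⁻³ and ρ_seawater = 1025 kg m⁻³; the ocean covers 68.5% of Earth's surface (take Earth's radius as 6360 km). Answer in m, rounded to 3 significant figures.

Halos: 2880 Gt = 2.880×10^15 kg; dividing by ρ_w = 1025 kg m⁻³ gives 2.810×10^12 m³ of water.
Eryik: 8.64×10^14 m³ × (904/1025) = 7.620×10^14 m³ of water.
Total added water ≈ 7.648×10^14 m³ over 3.48×10^14 m² → Δh = 2.20 m.

≈ 2.20 m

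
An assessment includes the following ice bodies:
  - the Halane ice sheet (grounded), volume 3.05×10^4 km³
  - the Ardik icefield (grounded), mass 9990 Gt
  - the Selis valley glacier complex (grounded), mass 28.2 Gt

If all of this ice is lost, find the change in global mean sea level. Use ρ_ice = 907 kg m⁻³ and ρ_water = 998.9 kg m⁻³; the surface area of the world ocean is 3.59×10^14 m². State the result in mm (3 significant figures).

≈ 105 mm

Halane: 3.05×10^4 km³ × (907/998.9) = 2.769×10^4 km³ of water.
Ardik: 9990 Gt = 9.990×10^15 kg; dividing by ρ_w = 998.9 kg m⁻³ gives 1.000×10^13 m³ of water.
Selis: 28.2 Gt = 2.820×10^13 kg; dividing by ρ_w = 998.9 kg m⁻³ gives 2.823×10^10 m³ of water.
Total added water ≈ 3.772×10^13 m³ over 3.59×10^14 m² → Δh = 0.105 m = 105 mm.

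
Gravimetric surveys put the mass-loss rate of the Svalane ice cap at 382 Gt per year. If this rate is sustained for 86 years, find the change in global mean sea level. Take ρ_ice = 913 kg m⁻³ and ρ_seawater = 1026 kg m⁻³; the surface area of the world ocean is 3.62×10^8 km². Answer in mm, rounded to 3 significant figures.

Total mass lost = 382 Gt/yr × 86 yr = 3.285×10^4 Gt = 3.285×10^16 kg.
ρ_w = 1026 kg m⁻³, so water volume = 3.285×10^16 / 1026 = 3.202×10^13 m³.
Δh = 3.202×10^13 / 3.62×10^14 = 0.0885 m = 88.5 mm.

≈ 88.5 mm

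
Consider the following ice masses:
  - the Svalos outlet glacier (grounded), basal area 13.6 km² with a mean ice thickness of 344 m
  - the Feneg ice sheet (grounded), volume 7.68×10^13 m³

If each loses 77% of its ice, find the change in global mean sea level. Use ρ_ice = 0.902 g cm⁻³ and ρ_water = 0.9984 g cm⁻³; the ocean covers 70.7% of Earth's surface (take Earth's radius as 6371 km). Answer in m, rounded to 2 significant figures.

≈ 0.15 m

Svalos: ice volume = 13.6 km² × 344 m = 4.678 km³; 0.77 × 4.678 × (902/998.4) = 3.255 km³ of water.
Feneg: 0.77 × 7.68×10^13 m³ × (902/998.4) = 5.343×10^13 m³ of water.
Total added water ≈ 5.343×10^13 m³ over 3.61×10^14 m² → Δh = 0.148 m.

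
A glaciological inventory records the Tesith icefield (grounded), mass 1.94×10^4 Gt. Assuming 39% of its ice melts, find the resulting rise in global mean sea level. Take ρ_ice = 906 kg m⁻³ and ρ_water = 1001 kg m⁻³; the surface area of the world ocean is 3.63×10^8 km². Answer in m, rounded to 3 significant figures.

≈ 0.0208 m

Tesith: 0.39 × 1.94×10^4 Gt = 7.566×10^15 kg; dividing by ρ_w = 1001 kg m⁻³ gives 7.558×10^12 m³ of water.
Spread over 3.63×10^14 m² of ocean, Δh = 7.558×10^12 / 3.63×10^14 = 0.0208 m.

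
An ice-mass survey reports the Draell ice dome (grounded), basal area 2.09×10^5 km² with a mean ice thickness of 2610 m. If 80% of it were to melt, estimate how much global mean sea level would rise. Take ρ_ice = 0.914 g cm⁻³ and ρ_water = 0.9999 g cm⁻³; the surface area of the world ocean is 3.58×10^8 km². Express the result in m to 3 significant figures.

≈ 1.11 m

Draell: ice volume = 2.09×10^5 km² × 2610 m = 5.455×10^5 km³; 0.8 × 5.455×10^5 × (914/999.9) = 3.989×10^5 km³ of water.
Spread over 3.58×10^14 m² of ocean, Δh = 3.989×10^14 / 3.58×10^14 = 1.11 m.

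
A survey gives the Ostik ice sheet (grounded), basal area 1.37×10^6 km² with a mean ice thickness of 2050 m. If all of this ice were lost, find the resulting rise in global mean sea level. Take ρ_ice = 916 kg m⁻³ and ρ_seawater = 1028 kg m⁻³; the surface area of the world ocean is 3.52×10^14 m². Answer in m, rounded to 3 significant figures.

≈ 7.11 m

Ostik: ice volume = 1.37×10^6 km² × 2050 m = 2.808×10^6 km³; 2.808×10^6 × (916/1028) = 2.503×10^6 km³ of water.
Spread over 3.52×10^14 m² of ocean, Δh = 2.503×10^15 / 3.52×10^14 = 7.11 m.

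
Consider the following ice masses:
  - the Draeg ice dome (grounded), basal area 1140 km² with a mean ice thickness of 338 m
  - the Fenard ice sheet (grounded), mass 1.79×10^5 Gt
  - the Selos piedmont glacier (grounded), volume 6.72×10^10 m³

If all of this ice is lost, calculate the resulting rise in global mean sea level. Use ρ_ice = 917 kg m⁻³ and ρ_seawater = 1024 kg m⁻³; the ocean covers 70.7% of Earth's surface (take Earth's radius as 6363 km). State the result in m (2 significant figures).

Draeg: ice volume = 1140 km² × 338 m = 385.3 km³; 385.3 × (917/1024) = 345.1 km³ of water.
Fenard: 1.79×10^5 Gt = 1.790×10^17 kg; dividing by ρ_w = 1024 kg m⁻³ gives 1.748×10^14 m³ of water.
Selos: 6.72×10^10 m³ × (917/1024) = 6.018×10^10 m³ of water.
Total added water ≈ 1.752×10^14 m³ over 3.60×10^14 m² → Δh = 0.487 m.

≈ 0.49 m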